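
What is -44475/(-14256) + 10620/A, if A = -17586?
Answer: 11680345/4642704 ≈ 2.5159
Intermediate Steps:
-44475/(-14256) + 10620/A = -44475/(-14256) + 10620/(-17586) = -44475*(-1/14256) + 10620*(-1/17586) = 14825/4752 - 590/977 = 11680345/4642704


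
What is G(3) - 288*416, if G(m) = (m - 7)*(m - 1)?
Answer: -119816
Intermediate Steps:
G(m) = (-1 + m)*(-7 + m) (G(m) = (-7 + m)*(-1 + m) = (-1 + m)*(-7 + m))
G(3) - 288*416 = (7 + 3² - 8*3) - 288*416 = (7 + 9 - 24) - 119808 = -8 - 119808 = -119816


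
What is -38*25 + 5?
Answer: -945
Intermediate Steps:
-38*25 + 5 = -950 + 5 = -945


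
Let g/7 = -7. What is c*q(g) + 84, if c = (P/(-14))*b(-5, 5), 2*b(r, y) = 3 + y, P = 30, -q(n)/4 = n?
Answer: -1596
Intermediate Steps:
g = -49 (g = 7*(-7) = -49)
q(n) = -4*n
b(r, y) = 3/2 + y/2 (b(r, y) = (3 + y)/2 = 3/2 + y/2)
c = -60/7 (c = (30/(-14))*(3/2 + (1/2)*5) = (30*(-1/14))*(3/2 + 5/2) = -15/7*4 = -60/7 ≈ -8.5714)
c*q(g) + 84 = -(-240)*(-49)/7 + 84 = -60/7*196 + 84 = -1680 + 84 = -1596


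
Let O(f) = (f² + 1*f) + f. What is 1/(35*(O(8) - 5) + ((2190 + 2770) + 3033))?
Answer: 1/10618 ≈ 9.4180e-5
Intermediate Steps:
O(f) = f² + 2*f (O(f) = (f² + f) + f = (f + f²) + f = f² + 2*f)
1/(35*(O(8) - 5) + ((2190 + 2770) + 3033)) = 1/(35*(8*(2 + 8) - 5) + ((2190 + 2770) + 3033)) = 1/(35*(8*10 - 5) + (4960 + 3033)) = 1/(35*(80 - 5) + 7993) = 1/(35*75 + 7993) = 1/(2625 + 7993) = 1/10618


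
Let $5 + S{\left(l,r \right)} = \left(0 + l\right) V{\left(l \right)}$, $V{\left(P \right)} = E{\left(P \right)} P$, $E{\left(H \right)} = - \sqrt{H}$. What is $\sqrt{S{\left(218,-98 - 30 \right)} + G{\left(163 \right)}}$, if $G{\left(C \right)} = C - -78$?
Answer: $2 \sqrt{59 - 11881 \sqrt{218}} \approx 837.52 i$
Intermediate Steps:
$V{\left(P \right)} = - P^{\frac{3}{2}}$ ($V{\left(P \right)} = - \sqrt{P} P = - P^{\frac{3}{2}}$)
$S{\left(l,r \right)} = -5 - l^{\frac{5}{2}}$ ($S{\left(l,r \right)} = -5 + \left(0 + l\right) \left(- l^{\frac{3}{2}}\right) = -5 + l \left(- l^{\frac{3}{2}}\right) = -5 - l^{\frac{5}{2}}$)
$G{\left(C \right)} = 78 + C$ ($G{\left(C \right)} = C + 78 = 78 + C$)
$\sqrt{S{\left(218,-98 - 30 \right)} + G{\left(163 \right)}} = \sqrt{\left(-5 - 218^{\frac{5}{2}}\right) + \left(78 + 163\right)} = \sqrt{\left(-5 - 47524 \sqrt{218}\right) + 241} = \sqrt{236 - 47524 \sqrt{218}}$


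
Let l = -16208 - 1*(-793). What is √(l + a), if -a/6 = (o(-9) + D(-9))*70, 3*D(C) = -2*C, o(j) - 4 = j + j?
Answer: I*√12055 ≈ 109.8*I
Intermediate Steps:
o(j) = 4 + 2*j (o(j) = 4 + (j + j) = 4 + 2*j)
D(C) = -2*C/3 (D(C) = (-2*C)/3 = -2*C/3)
l = -15415 (l = -16208 + 793 = -15415)
a = 3360 (a = -6*((4 + 2*(-9)) - ⅔*(-9))*70 = -6*((4 - 18) + 6)*70 = -6*(-14 + 6)*70 = -(-48)*70 = -6*(-560) = 3360)
√(l + a) = √(-15415 + 3360) = √(-12055) = I*√12055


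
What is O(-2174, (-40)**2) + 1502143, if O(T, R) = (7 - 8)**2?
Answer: 1502144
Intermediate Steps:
O(T, R) = 1 (O(T, R) = (-1)**2 = 1)
O(-2174, (-40)**2) + 1502143 = 1 + 1502143 = 1502144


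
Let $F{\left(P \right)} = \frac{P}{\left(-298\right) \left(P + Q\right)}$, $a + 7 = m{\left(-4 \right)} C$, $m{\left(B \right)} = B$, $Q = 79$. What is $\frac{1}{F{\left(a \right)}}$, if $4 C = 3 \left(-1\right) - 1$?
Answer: $\frac{22648}{3} \approx 7549.3$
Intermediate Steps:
$C = -1$ ($C = \frac{3 \left(-1\right) - 1}{4} = \frac{-3 - 1}{4} = \frac{1}{4} \left(-4\right) = -1$)
$a = -3$ ($a = -7 - -4 = -7 + 4 = -3$)
$F{\left(P \right)} = \frac{P}{-23542 - 298 P}$ ($F{\left(P \right)} = \frac{P}{\left(-298\right) \left(P + 79\right)} = \frac{P}{\left(-298\right) \left(79 + P\right)} = \frac{P}{-23542 - 298 P}$)
$\frac{1}{F{\left(a \right)}} = \frac{1}{\left(-1\right) \left(-3\right) \frac{1}{23542 + 298 \left(-3\right)}} = \frac{1}{\left(-1\right) \left(-3\right) \frac{1}{23542 - 894}} = \frac{1}{\left(-1\right) \left(-3\right) \frac{1}{22648}} = \frac{1}{\frac{3}{22648}} = \frac{22648}{3}$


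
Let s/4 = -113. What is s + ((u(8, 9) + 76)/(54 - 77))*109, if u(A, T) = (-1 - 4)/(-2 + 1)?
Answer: -19225/23 ≈ -835.87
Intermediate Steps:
u(A, T) = 5 (u(A, T) = -5/(-1) = -5*(-1) = 5)
s = -452 (s = 4*(-113) = -452)
s + ((u(8, 9) + 76)/(54 - 77))*109 = -452 + ((5 + 76)/(54 - 77))*109 = -452 + (81/(-23))*109 = -452 + (81*(-1/23))*109 = -452 - 81/23*109 = -452 - 8829/23 = -19225/23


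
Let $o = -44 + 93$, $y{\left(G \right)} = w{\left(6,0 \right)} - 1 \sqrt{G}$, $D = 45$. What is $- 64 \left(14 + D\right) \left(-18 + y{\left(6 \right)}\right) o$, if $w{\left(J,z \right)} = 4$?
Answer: $2590336 + 185024 \sqrt{6} \approx 3.0436 \cdot 10^{6}$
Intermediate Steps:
$y{\left(G \right)} = 4 - \sqrt{G}$ ($y{\left(G \right)} = 4 - 1 \sqrt{G} = 4 - \sqrt{G}$)
$o = 49$
$- 64 \left(14 + D\right) \left(-18 + y{\left(6 \right)}\right) o = - 64 \left(14 + 45\right) \left(-18 + \left(4 - \sqrt{6}\right)\right) 49 = - 64 \cdot 59 \left(-14 - \sqrt{6}\right) 49 = - 64 \left(-826 - 59 \sqrt{6}\right) 49 = \left(52864 + 3776 \sqrt{6}\right) 49 = 2590336 + 185024 \sqrt{6}$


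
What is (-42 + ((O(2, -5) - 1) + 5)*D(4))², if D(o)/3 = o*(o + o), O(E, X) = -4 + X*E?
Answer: 1004004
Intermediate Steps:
O(E, X) = -4 + E*X
D(o) = 6*o² (D(o) = 3*(o*(o + o)) = 3*(o*(2*o)) = 3*(2*o²) = 6*o²)
(-42 + ((O(2, -5) - 1) + 5)*D(4))² = (-42 + (((-4 + 2*(-5)) - 1) + 5)*(6*4²))² = (-42 + (((-4 - 10) - 1) + 5)*(6*16))² = (-42 + ((-14 - 1) + 5)*96)² = (-42 + (-15 + 5)*96)² = (-42 - 10*96)² = (-42 - 960)² = (-1002)² = 1004004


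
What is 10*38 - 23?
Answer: 357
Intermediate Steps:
10*38 - 23 = 380 - 23 = 357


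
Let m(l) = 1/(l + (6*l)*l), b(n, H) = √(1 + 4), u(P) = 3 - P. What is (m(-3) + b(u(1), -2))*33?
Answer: 11/17 + 33*√5 ≈ 74.437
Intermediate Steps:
b(n, H) = √5
m(l) = 1/(l + 6*l²)
(m(-3) + b(u(1), -2))*33 = (1/((-3)*(1 + 6*(-3))) + √5)*33 = (-1/(3*(1 - 18)) + √5)*33 = (-⅓/(-17) + √5)*33 = (-⅓*(-1/17) + √5)*33 = (1/51 + √5)*33 = 11/17 + 33*√5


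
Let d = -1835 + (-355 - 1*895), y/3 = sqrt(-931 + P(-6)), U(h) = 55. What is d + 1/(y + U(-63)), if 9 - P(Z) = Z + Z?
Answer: 3*(-3085*sqrt(910) + 56558*I)/(-55*I + 3*sqrt(910)) ≈ -3085.0 - 0.008069*I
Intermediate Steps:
P(Z) = 9 - 2*Z (P(Z) = 9 - (Z + Z) = 9 - 2*Z)
y = 3*I*sqrt(910) (y = 3*sqrt(-931 + (9 - 2*(-6))) = 3*sqrt(-931 + (9 + 12)) = 3*sqrt(-931 + 21) = 3*sqrt(-910) = 3*(I*sqrt(910)) = 3*I*sqrt(910) ≈ 90.499*I)
d = -3085 (d = -1835 + (-355 - 895) = -1835 - 1250 = -3085)
d + 1/(y + U(-63)) = -3085 + 1/(3*I*sqrt(910) + 55) = -3085 + 1/(55 + 3*I*sqrt(910))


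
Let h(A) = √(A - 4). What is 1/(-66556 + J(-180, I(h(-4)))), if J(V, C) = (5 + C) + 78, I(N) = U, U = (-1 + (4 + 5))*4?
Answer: -1/66441 ≈ -1.5051e-5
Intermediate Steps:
h(A) = √(-4 + A)
U = 32 (U = (-1 + 9)*4 = 8*4 = 32)
I(N) = 32
J(V, C) = 83 + C
1/(-66556 + J(-180, I(h(-4)))) = 1/(-66556 + (83 + 32)) = 1/(-66556 + 115) = 1/(-66441) = -1/66441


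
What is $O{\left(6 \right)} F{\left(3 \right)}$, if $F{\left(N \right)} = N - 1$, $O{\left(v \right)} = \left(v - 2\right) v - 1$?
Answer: $46$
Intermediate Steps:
$O{\left(v \right)} = -1 + v \left(-2 + v\right)$ ($O{\left(v \right)} = \left(-2 + v\right) v - 1 = v \left(-2 + v\right) - 1 = -1 + v \left(-2 + v\right)$)
$F{\left(N \right)} = -1 + N$
$O{\left(6 \right)} F{\left(3 \right)} = \left(-1 + 6^{2} - 12\right) \left(-1 + 3\right) = \left(-1 + 36 - 12\right) 2 = 23 \cdot 2 = 46$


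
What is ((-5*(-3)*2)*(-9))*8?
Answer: -2160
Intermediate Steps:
((-5*(-3)*2)*(-9))*8 = ((15*2)*(-9))*8 = (30*(-9))*8 = -270*8 = -2160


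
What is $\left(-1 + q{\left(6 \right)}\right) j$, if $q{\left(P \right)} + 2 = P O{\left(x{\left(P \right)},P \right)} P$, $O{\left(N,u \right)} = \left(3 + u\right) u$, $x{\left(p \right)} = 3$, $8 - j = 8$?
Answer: $0$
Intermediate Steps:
$j = 0$ ($j = 8 - 8 = 0$)
$O{\left(N,u \right)} = u \left(3 + u\right)$
$q{\left(P \right)} = -2 + P^{3} \left(3 + P\right)$ ($q{\left(P \right)} = -2 + P P \left(3 + P\right) P = -2 + P^{2} \left(3 + P\right) P = -2 + P^{3} \left(3 + P\right)$)
$\left(-1 + q{\left(6 \right)}\right) j = \left(-1 - \left(2 - 6^{3} \left(3 + 6\right)\right)\right) 0 = \left(-1 + \left(-2 + 216 \cdot 9\right)\right) 0 = \left(-1 + \left(-2 + 1944\right)\right) 0 = \left(-1 + 1942\right) 0 = 1941 \cdot 0 = 0$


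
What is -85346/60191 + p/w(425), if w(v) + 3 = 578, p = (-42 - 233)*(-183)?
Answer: 5182675/60191 ≈ 86.104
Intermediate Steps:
p = 50325 (p = -275*(-183) = 50325)
w(v) = 575 (w(v) = -3 + 578 = 575)
-85346/60191 + p/w(425) = -85346/60191 + 50325/575 = -85346*1/60191 + 50325*(1/575) = -85346/60191 + 2013/23 = 5182675/60191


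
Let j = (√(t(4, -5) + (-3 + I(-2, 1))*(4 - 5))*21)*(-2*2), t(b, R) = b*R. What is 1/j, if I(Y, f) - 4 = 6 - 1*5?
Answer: I*√22/1848 ≈ 0.0025381*I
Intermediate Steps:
I(Y, f) = 5 (I(Y, f) = 4 + (6 - 1*5) = 4 + (6 - 5) = 4 + 1 = 5)
t(b, R) = R*b
j = -84*I*√22 (j = (√(-5*4 + (-3 + 5)*(4 - 5))*21)*(-2*2) = (√(-20 + 2*(-1))*21)*(-4) = (√(-20 - 2)*21)*(-4) = (√(-22)*21)*(-4) = ((I*√22)*21)*(-4) = (21*I*√22)*(-4) = -84*I*√22 ≈ -394.0*I)
1/j = 1/(-84*I*√22) = I*√22/1848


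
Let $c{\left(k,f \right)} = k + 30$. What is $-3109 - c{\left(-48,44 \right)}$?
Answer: $-3091$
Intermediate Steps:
$c{\left(k,f \right)} = 30 + k$
$-3109 - c{\left(-48,44 \right)} = -3109 - \left(30 - 48\right) = -3109 - -18 = -3109 + 18 = -3091$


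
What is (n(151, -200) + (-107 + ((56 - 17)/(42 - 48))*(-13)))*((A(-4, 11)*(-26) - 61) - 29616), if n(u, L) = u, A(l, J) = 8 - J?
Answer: -7606943/2 ≈ -3.8035e+6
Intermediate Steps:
(n(151, -200) + (-107 + ((56 - 17)/(42 - 48))*(-13)))*((A(-4, 11)*(-26) - 61) - 29616) = (151 + (-107 + ((56 - 17)/(42 - 48))*(-13)))*(((8 - 1*11)*(-26) - 61) - 29616) = (151 + (-107 + (39/(-6))*(-13)))*(((8 - 11)*(-26) - 61) - 29616) = (151 + (-107 + (39*(-1/6))*(-13)))*((-3*(-26) - 61) - 29616) = (151 + (-107 - 13/2*(-13)))*((78 - 61) - 29616) = (151 + (-107 + 169/2))*(17 - 29616) = (151 - 45/2)*(-29599) = (257/2)*(-29599) = -7606943/2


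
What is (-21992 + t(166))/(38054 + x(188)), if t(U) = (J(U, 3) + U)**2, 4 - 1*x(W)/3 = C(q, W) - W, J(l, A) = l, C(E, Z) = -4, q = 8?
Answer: 44116/19321 ≈ 2.2833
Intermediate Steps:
x(W) = 24 + 3*W (x(W) = 12 - 3*(-4 - W) = 12 + (12 + 3*W) = 24 + 3*W)
t(U) = 4*U**2 (t(U) = (U + U)**2 = (2*U)**2 = 4*U**2)
(-21992 + t(166))/(38054 + x(188)) = (-21992 + 4*166**2)/(38054 + (24 + 3*188)) = (-21992 + 4*27556)/(38054 + (24 + 564)) = (-21992 + 110224)/(38054 + 588) = 88232/38642 = 88232*(1/38642) = 44116/19321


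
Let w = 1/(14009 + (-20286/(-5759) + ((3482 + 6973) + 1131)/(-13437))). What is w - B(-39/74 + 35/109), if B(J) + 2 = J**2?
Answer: 46033365727442113651/23514414755678523460 ≈ 1.9577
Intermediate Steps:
B(J) = -2 + J**2
w = 25794561/361424624785 (w = 1/(14009 + (-20286*(-1/5759) + (10455 + 1131)*(-1/13437))) = 1/(14009 + (20286/5759 + 11586*(-1/13437))) = 1/(14009 + (20286/5759 - 3862/4479)) = 1/(14009 + 68619736/25794561) = 1/(361424624785/25794561) = 25794561/361424624785 ≈ 7.1369e-5)
w - B(-39/74 + 35/109) = 25794561/361424624785 - (-2 + (-39/74 + 35/109)**2) = 25794561/361424624785 - (-2 + (-1661/8066)**2) = 25794561/361424624785 - (-2 + 2758921/65060356) = 25794561/361424624785 - 1*(-127361791/65060356) = 25794561/361424624785 + 127361791/65060356 = 46033365727442113651/23514414755678523460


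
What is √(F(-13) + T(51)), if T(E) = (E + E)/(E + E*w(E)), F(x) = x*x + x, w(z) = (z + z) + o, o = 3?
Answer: √438257/53 ≈ 12.491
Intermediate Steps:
w(z) = 3 + 2*z (w(z) = (z + z) + 3 = 2*z + 3 = 3 + 2*z)
F(x) = x + x² (F(x) = x² + x = x + x²)
T(E) = 2*E/(E + E*(3 + 2*E)) (T(E) = (E + E)/(E + E*(3 + 2*E)) = (2*E)/(E + E*(3 + 2*E)) = 2*E/(E + E*(3 + 2*E)))
√(F(-13) + T(51)) = √(-13*(1 - 13) + 1/(2 + 51)) = √(-13*(-12) + 1/53) = √(156 + 1/53) = √(8269/53) = √438257/53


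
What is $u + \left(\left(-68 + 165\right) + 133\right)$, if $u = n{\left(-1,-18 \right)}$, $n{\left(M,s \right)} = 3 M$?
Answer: $227$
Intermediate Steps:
$u = -3$ ($u = 3 \left(-1\right) = -3$)
$u + \left(\left(-68 + 165\right) + 133\right) = -3 + \left(\left(-68 + 165\right) + 133\right) = -3 + \left(97 + 133\right) = -3 + 230 = 227$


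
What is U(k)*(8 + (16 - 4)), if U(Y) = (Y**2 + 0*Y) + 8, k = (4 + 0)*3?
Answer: 3040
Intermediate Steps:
k = 12 (k = 4*3 = 12)
U(Y) = 8 + Y**2 (U(Y) = (Y**2 + 0) + 8 = Y**2 + 8 = 8 + Y**2)
U(k)*(8 + (16 - 4)) = (8 + 12**2)*(8 + (16 - 4)) = (8 + 144)*(8 + 12) = 152*20 = 3040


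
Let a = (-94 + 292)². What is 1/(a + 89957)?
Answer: 1/129161 ≈ 7.7423e-6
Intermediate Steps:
a = 39204 (a = 198² = 39204)
1/(a + 89957) = 1/(39204 + 89957) = 1/129161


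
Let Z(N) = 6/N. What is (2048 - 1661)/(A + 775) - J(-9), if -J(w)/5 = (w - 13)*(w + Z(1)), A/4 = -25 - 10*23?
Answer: 80463/245 ≈ 328.42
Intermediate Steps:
A = -1020 (A = 4*(-25 - 10*23) = 4*(-25 - 230) = 4*(-255) = -1020)
J(w) = -5*(-13 + w)*(6 + w) (J(w) = -5*(w - 13)*(w + 6/1) = -5*(-13 + w)*(w + 6*1) = -5*(-13 + w)*(w + 6) = -5*(-13 + w)*(6 + w))
(2048 - 1661)/(A + 775) - J(-9) = (2048 - 1661)/(-1020 + 775) - (390 - 5*(-9)**2 + 35*(-9)) = 387/(-245) - (390 - 5*81 - 315) = 387*(-1/245) - (390 - 405 - 315) = -387/245 - 1*(-330) = -387/245 + 330 = 80463/245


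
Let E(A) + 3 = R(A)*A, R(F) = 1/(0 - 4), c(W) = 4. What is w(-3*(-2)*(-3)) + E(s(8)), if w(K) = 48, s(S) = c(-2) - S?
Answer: 46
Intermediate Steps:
s(S) = 4 - S
R(F) = -1/4 (R(F) = 1/(-4) = -1/4)
E(A) = -3 - A/4
w(-3*(-2)*(-3)) + E(s(8)) = 48 + (-3 - (4 - 1*8)/4) = 48 + (-3 - (4 - 8)/4) = 48 + (-3 - 1/4*(-4)) = 48 + (-3 + 1) = 48 - 2 = 46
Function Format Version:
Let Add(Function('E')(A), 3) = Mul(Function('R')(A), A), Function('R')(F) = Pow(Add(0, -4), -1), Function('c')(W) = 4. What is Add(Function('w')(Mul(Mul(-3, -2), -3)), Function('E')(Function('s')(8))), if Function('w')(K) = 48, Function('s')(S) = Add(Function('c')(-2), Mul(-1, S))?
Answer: 46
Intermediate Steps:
Function('s')(S) = Add(4, Mul(-1, S))
Function('R')(F) = Rational(-1, 4) (Function('R')(F) = Pow(-4, -1) = Rational(-1, 4))
Function('E')(A) = Add(-3, Mul(Rational(-1, 4), A))
Add(Function('w')(Mul(Mul(-3, -2), -3)), Function('E')(Function('s')(8))) = Add(48, Add(-3, Mul(Rational(-1, 4), Add(4, Mul(-1, 8))))) = Add(48, Add(-3, Mul(Rational(-1, 4), Add(4, -8)))) = Add(48, Add(-3, Mul(Rational(-1, 4), -4))) = Add(48, Add(-3, 1)) = Add(48, -2) = 46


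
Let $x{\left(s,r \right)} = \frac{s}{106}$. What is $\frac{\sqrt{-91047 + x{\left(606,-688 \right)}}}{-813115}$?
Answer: $- \frac{6 i \sqrt{7103749}}{43095095} \approx - 0.00037108 i$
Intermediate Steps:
$x{\left(s,r \right)} = \frac{s}{106}$ ($x{\left(s,r \right)} = s \frac{1}{106} = \frac{s}{106}$)
$\frac{\sqrt{-91047 + x{\left(606,-688 \right)}}}{-813115} = \frac{\sqrt{-91047 + \frac{1}{106} \cdot 606}}{-813115} = \sqrt{-91047 + \frac{303}{53}} \left(- \frac{1}{813115}\right) = \sqrt{- \frac{4825188}{53}} \left(- \frac{1}{813115}\right) = \frac{6 i \sqrt{7103749}}{53} \left(- \frac{1}{813115}\right) = - \frac{6 i \sqrt{7103749}}{43095095}$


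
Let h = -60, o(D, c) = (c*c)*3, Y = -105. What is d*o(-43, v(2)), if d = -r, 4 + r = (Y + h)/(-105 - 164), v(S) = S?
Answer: 10932/269 ≈ 40.639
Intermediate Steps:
o(D, c) = 3*c² (o(D, c) = c²*3 = 3*c²)
r = -911/269 (r = -4 + (-105 - 60)/(-105 - 164) = -4 - 165/(-269) = -4 - 165*(-1/269) = -4 + 165/269 = -911/269 ≈ -3.3866)
d = 911/269 (d = -1*(-911/269) = 911/269 ≈ 3.3866)
d*o(-43, v(2)) = 911*(3*2²)/269 = 911*(3*4)/269 = (911/269)*12 = 10932/269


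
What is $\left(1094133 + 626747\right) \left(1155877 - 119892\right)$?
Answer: $1782805866800$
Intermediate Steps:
$\left(1094133 + 626747\right) \left(1155877 - 119892\right) = 1720880 \cdot 1035985 = 1782805866800$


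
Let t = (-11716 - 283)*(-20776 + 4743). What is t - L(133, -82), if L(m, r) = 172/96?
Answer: 4617119165/24 ≈ 1.9238e+8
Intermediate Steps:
L(m, r) = 43/24 (L(m, r) = 172*(1/96) = 43/24)
t = 192379967 (t = -11999*(-16033) = 192379967)
t - L(133, -82) = 192379967 - 1*43/24 = 192379967 - 43/24 = 4617119165/24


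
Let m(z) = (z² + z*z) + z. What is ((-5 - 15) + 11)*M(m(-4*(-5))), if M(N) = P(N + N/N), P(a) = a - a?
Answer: 0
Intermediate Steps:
m(z) = z + 2*z² (m(z) = (z² + z²) + z = 2*z² + z = z + 2*z²)
P(a) = 0
M(N) = 0
((-5 - 15) + 11)*M(m(-4*(-5))) = ((-5 - 15) + 11)*0 = (-20 + 11)*0 = -9*0 = 0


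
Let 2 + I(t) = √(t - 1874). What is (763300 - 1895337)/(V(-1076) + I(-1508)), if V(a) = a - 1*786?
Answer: 1055058484/1738939 + 1132037*I*√3382/3477878 ≈ 606.73 + 18.929*I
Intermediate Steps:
V(a) = -786 + a (V(a) = a - 786 = -786 + a)
I(t) = -2 + √(-1874 + t) (I(t) = -2 + √(t - 1874) = -2 + √(-1874 + t))
(763300 - 1895337)/(V(-1076) + I(-1508)) = (763300 - 1895337)/((-786 - 1076) + (-2 + √(-1874 - 1508))) = -1132037/(-1862 + (-2 + √(-3382))) = -1132037/(-1862 + (-2 + I*√3382)) = -1132037/(-1864 + I*√3382)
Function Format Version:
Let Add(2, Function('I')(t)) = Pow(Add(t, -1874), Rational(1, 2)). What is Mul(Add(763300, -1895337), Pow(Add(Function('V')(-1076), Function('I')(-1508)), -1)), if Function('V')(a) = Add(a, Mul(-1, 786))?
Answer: Add(Rational(1055058484, 1738939), Mul(Rational(1132037, 3477878), I, Pow(3382, Rational(1, 2)))) ≈ Add(606.73, Mul(18.929, I))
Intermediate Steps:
Function('V')(a) = Add(-786, a) (Function('V')(a) = Add(a, -786) = Add(-786, a))
Function('I')(t) = Add(-2, Pow(Add(-1874, t), Rational(1, 2))) (Function('I')(t) = Add(-2, Pow(Add(t, -1874), Rational(1, 2))) = Add(-2, Pow(Add(-1874, t), Rational(1, 2))))
Mul(Add(763300, -1895337), Pow(Add(Function('V')(-1076), Function('I')(-1508)), -1)) = Mul(Add(763300, -1895337), Pow(Add(Add(-786, -1076), Add(-2, Pow(Add(-1874, -1508), Rational(1, 2)))), -1)) = Mul(-1132037, Pow(Add(-1862, Add(-2, Pow(-3382, Rational(1, 2)))), -1)) = Mul(-1132037, Pow(Add(-1862, Add(-2, Mul(I, Pow(3382, Rational(1, 2))))), -1)) = Mul(-1132037, Pow(Add(-1864, Mul(I, Pow(3382, Rational(1, 2)))), -1))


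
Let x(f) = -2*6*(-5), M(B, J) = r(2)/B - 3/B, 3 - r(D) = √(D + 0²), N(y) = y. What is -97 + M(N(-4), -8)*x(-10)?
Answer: -97 + 15*√2 ≈ -75.787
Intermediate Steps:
r(D) = 3 - √D (r(D) = 3 - √(D + 0²) = 3 - √(D + 0) = 3 - √D)
M(B, J) = -3/B + (3 - √2)/B (M(B, J) = (3 - √2)/B - 3/B = -3/B + (3 - √2)/B)
x(f) = 60 (x(f) = -12*(-5) = 60)
-97 + M(N(-4), -8)*x(-10) = -97 - 1*√2/(-4)*60 = -97 - 1*√2*(-¼)*60 = -97 + (√2/4)*60 = -97 + 15*√2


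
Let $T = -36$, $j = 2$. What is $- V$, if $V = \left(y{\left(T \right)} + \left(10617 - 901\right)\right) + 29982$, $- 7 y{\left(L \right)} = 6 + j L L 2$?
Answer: $- \frac{272696}{7} \approx -38957.0$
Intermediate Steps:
$y{\left(L \right)} = - \frac{6}{7} - \frac{4 L^{2}}{7}$ ($y{\left(L \right)} = - \frac{6 + 2 L L 2}{7} = - \frac{6 + 2 L^{2} \cdot 2}{7} = - \frac{6 + 4 L^{2}}{7} = - \frac{6}{7} - \frac{4 L^{2}}{7}$)
$V = \frac{272696}{7}$ ($V = \left(\left(- \frac{6}{7} - \frac{4 \left(-36\right)^{2}}{7}\right) + \left(10617 - 901\right)\right) + 29982 = \left(\left(- \frac{6}{7} - \frac{5184}{7}\right) + 9716\right) + 29982 = \left(- \frac{5190}{7} + 9716\right) + 29982 = \frac{62822}{7} + 29982 = \frac{272696}{7} \approx 38957.0$)
$- V = \left(-1\right) \frac{272696}{7} = - \frac{272696}{7}$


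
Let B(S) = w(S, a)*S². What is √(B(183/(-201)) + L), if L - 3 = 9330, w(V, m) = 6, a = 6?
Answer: √41918163/67 ≈ 96.633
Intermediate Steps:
L = 9333 (L = 3 + 9330 = 9333)
B(S) = 6*S²
√(B(183/(-201)) + L) = √(6*(183/(-201))² + 9333) = √(6*(183*(-1/201))² + 9333) = √(6*(-61/67)² + 9333) = √(6*(3721/4489) + 9333) = √(22326/4489 + 9333) = √(41918163/4489) = √41918163/67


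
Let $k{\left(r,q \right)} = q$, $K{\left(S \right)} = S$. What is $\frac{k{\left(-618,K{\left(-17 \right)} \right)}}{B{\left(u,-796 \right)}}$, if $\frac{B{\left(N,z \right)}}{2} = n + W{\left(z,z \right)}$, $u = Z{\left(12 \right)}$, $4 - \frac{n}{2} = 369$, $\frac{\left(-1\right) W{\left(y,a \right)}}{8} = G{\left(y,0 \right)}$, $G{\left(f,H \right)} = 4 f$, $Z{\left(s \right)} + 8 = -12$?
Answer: $- \frac{17}{49484} \approx -0.00034355$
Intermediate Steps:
$Z{\left(s \right)} = -20$ ($Z{\left(s \right)} = -8 - 12 = -20$)
$W{\left(y,a \right)} = - 32 y$ ($W{\left(y,a \right)} = - 8 \cdot 4 y = - 32 y$)
$n = -730$ ($n = 8 - 738 = -730$)
$u = -20$
$B{\left(N,z \right)} = -1460 - 64 z$ ($B{\left(N,z \right)} = 2 \left(-730 - 32 z\right) = -1460 - 64 z$)
$\frac{k{\left(-618,K{\left(-17 \right)} \right)}}{B{\left(u,-796 \right)}} = - \frac{17}{-1460 - -50944} = - \frac{17}{-1460 + 50944} = - \frac{17}{49484}$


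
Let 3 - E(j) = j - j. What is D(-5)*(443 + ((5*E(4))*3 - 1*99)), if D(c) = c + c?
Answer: -3890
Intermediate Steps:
E(j) = 3 (E(j) = 3 - (j - j) = 3 - 1*0 = 3 + 0 = 3)
D(c) = 2*c
D(-5)*(443 + ((5*E(4))*3 - 1*99)) = (2*(-5))*(443 + ((5*3)*3 - 1*99)) = -10*(443 + (15*3 - 99)) = -10*(443 + (45 - 99)) = -10*(443 - 54) = -10*389 = -3890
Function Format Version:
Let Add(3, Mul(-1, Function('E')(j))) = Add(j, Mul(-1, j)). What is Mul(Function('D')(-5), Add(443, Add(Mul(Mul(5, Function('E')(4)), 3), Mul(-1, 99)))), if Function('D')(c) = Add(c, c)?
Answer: -3890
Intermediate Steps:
Function('E')(j) = 3 (Function('E')(j) = Add(3, Mul(-1, Add(j, Mul(-1, j)))) = Add(3, Mul(-1, 0)) = Add(3, 0) = 3)
Function('D')(c) = Mul(2, c)
Mul(Function('D')(-5), Add(443, Add(Mul(Mul(5, Function('E')(4)), 3), Mul(-1, 99)))) = Mul(Mul(2, -5), Add(443, Add(Mul(Mul(5, 3), 3), Mul(-1, 99)))) = Mul(-10, Add(443, Add(Mul(15, 3), -99))) = Mul(-10, Add(443, Add(45, -99))) = Mul(-10, Add(443, -54)) = Mul(-10, 389) = -3890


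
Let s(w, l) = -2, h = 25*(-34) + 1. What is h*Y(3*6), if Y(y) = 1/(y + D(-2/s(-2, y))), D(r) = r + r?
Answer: -849/20 ≈ -42.450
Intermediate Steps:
h = -849 (h = -850 + 1 = -849)
D(r) = 2*r
Y(y) = 1/(2 + y) (Y(y) = 1/(y + 2*(-2/(-2))) = 1/(y + 2*(-2*(-½))) = 1/(y + 2*1) = 1/(y + 2) = 1/(2 + y))
h*Y(3*6) = -849/(2 + 3*6) = -849/(2 + 18) = -849/20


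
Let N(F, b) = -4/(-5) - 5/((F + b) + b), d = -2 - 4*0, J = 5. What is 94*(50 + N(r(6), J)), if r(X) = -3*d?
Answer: 189833/40 ≈ 4745.8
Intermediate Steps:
d = -2 (d = -2 + 0 = -2)
r(X) = 6 (r(X) = -3*(-2) = 6)
N(F, b) = ⅘ - 5/(F + 2*b) (N(F, b) = -4*(-⅕) - 5/(F + 2*b) = ⅘ - 5/(F + 2*b))
94*(50 + N(r(6), J)) = 94*(50 + (-25 + 4*6 + 8*5)/(5*(6 + 2*5))) = 94*(50 + (-25 + 24 + 40)/(5*(6 + 10))) = 94*(50 + (⅕)*39/16) = 94*(50 + (⅕)*(1/16)*39) = 94*(50 + 39/80) = 94*(4039/80) = 189833/40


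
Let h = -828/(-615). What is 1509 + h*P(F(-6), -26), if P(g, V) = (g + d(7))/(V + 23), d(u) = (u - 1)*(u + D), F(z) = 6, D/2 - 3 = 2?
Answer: 299409/205 ≈ 1460.5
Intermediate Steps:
D = 10 (D = 6 + 2*2 = 6 + 4 = 10)
d(u) = (-1 + u)*(10 + u) (d(u) = (u - 1)*(u + 10) = (-1 + u)*(10 + u))
P(g, V) = (102 + g)/(23 + V) (P(g, V) = (g + (-10 + 7² + 9*7))/(V + 23) = (g + (-10 + 49 + 63))/(23 + V) = (g + 102)/(23 + V) = (102 + g)/(23 + V))
h = 276/205 (h = -828*(-1/615) = 276/205 ≈ 1.3463)
1509 + h*P(F(-6), -26) = 1509 + 276*((102 + 6)/(23 - 26))/205 = 1509 + 276*(108/(-3))/205 = 1509 + 276*(-⅓*108)/205 = 1509 + (276/205)*(-36) = 1509 - 9936/205 = 299409/205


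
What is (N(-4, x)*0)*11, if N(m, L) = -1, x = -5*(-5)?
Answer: 0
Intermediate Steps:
x = 25
(N(-4, x)*0)*11 = -1*0*11 = 0*11 = 0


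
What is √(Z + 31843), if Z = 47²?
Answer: 2*√8513 ≈ 184.53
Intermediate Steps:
Z = 2209
√(Z + 31843) = √(2209 + 31843) = √34052 = 2*√8513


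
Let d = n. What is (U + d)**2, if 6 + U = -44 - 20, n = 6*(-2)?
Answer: 6724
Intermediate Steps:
n = -12
U = -70 (U = -6 + (-44 - 20) = -6 - 64 = -70)
d = -12
(U + d)**2 = (-70 - 12)**2 = (-82)**2 = 6724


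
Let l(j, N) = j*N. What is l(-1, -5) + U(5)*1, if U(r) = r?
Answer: 10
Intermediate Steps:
l(j, N) = N*j
l(-1, -5) + U(5)*1 = -5*(-1) + 5*1 = 5 + 5 = 10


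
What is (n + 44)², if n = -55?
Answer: 121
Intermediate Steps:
(n + 44)² = (-55 + 44)² = (-11)² = 121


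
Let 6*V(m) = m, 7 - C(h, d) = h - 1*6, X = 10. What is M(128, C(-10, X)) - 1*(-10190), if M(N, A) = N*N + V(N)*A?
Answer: 81194/3 ≈ 27065.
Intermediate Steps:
C(h, d) = 13 - h (C(h, d) = 7 - (h - 1*6) = 7 - (h - 6) = 7 - (-6 + h) = 7 + (6 - h) = 13 - h)
V(m) = m/6
M(N, A) = N**2 + A*N/6 (M(N, A) = N*N + (N/6)*A = N**2 + A*N/6)
M(128, C(-10, X)) - 1*(-10190) = (1/6)*128*((13 - 1*(-10)) + 6*128) - 1*(-10190) = (1/6)*128*((13 + 10) + 768) + 10190 = (1/6)*128*(23 + 768) + 10190 = (1/6)*128*791 + 10190 = 50624/3 + 10190 = 81194/3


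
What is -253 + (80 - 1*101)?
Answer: -274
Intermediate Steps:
-253 + (80 - 1*101) = -253 + (80 - 101) = -253 - 21 = -274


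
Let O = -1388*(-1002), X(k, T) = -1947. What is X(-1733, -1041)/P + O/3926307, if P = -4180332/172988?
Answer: 36895113452719/455924077609 ≈ 80.924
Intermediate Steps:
O = 1390776
P = -1045083/43247 (P = -4180332*1/172988 = -1045083/43247 ≈ -24.165)
X(-1733, -1041)/P + O/3926307 = -1947/(-1045083/43247) + 1390776/3926307 = -1947*(-43247/1045083) + 1390776*(1/3926307) = 28067303/348361 + 463592/1308769 = 36895113452719/455924077609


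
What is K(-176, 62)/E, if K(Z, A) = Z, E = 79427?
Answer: -176/79427 ≈ -0.0022159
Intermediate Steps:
K(-176, 62)/E = -176/79427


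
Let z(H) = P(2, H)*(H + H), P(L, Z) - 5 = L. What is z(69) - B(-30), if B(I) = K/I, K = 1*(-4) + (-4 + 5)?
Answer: 9659/10 ≈ 965.90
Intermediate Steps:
P(L, Z) = 5 + L
z(H) = 14*H (z(H) = (5 + 2)*(H + H) = 7*(2*H) = 14*H)
K = -3 (K = -4 + 1 = -3)
B(I) = -3/I
z(69) - B(-30) = 14*69 - (-3)/(-30) = 966 - (-3)*(-1)/30 = 966 - 1*⅒ = 966 - ⅒ = 9659/10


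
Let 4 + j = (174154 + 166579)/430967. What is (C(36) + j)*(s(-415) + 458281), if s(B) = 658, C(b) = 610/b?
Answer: 48899264336195/7757406 ≈ 6.3036e+6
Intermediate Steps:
j = -1383135/430967 (j = -4 + (174154 + 166579)/430967 = -4 + 340733*(1/430967) = -4 + 340733/430967 = -1383135/430967 ≈ -3.2094)
(C(36) + j)*(s(-415) + 458281) = (610/36 - 1383135/430967)*(658 + 458281) = (610*(1/36) - 1383135/430967)*458939 = (305/18 - 1383135/430967)*458939 = (106548505/7757406)*458939 = 48899264336195/7757406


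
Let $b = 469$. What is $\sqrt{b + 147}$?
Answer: $2 \sqrt{154} \approx 24.819$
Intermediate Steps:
$\sqrt{b + 147} = \sqrt{469 + 147} = \sqrt{616} = 2 \sqrt{154}$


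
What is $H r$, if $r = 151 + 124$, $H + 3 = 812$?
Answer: $222475$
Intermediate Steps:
$H = 809$ ($H = -3 + 812 = 809$)
$r = 275$
$H r = 809 \cdot 275 = 222475$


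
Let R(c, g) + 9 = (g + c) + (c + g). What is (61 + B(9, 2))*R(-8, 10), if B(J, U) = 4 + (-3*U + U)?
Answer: -305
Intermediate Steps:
R(c, g) = -9 + 2*c + 2*g (R(c, g) = -9 + ((g + c) + (c + g)) = -9 + ((c + g) + (c + g)) = -9 + (2*c + 2*g) = -9 + 2*c + 2*g)
B(J, U) = 4 - 2*U
(61 + B(9, 2))*R(-8, 10) = (61 + (4 - 2*2))*(-9 + 2*(-8) + 2*10) = (61 + (4 - 4))*(-9 - 16 + 20) = (61 + 0)*(-5) = 61*(-5) = -305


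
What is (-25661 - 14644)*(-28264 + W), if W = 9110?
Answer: 772001970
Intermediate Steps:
(-25661 - 14644)*(-28264 + W) = (-25661 - 14644)*(-28264 + 9110) = -40305*(-19154) = 772001970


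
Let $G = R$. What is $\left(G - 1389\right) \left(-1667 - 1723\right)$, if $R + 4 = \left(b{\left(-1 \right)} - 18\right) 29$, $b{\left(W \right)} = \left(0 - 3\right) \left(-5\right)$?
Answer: $5017200$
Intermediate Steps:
$b{\left(W \right)} = 15$ ($b{\left(W \right)} = \left(-3\right) \left(-5\right) = 15$)
$R = -91$ ($R = -4 + \left(15 - 18\right) 29 = -4 - 87 = -91$)
$G = -91$
$\left(G - 1389\right) \left(-1667 - 1723\right) = \left(-91 - 1389\right) \left(-1667 - 1723\right) = \left(-1480\right) \left(-3390\right) = 5017200$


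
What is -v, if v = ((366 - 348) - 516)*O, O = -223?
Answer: -111054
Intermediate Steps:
v = 111054 (v = ((366 - 348) - 516)*(-223) = (18 - 516)*(-223) = -498*(-223) = 111054)
-v = -1*111054 = -111054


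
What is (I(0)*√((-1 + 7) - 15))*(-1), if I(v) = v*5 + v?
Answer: 0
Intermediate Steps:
I(v) = 6*v (I(v) = 5*v + v = 6*v)
(I(0)*√((-1 + 7) - 15))*(-1) = ((6*0)*√((-1 + 7) - 15))*(-1) = (0*√(6 - 15))*(-1) = (0*√(-9))*(-1) = (0*(3*I))*(-1) = 0*(-1) = 0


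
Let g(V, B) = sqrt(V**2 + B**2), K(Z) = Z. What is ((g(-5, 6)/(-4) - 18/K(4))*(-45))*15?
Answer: 6075/2 + 675*sqrt(61)/4 ≈ 4355.5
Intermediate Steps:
g(V, B) = sqrt(B**2 + V**2)
((g(-5, 6)/(-4) - 18/K(4))*(-45))*15 = ((sqrt(6**2 + (-5)**2)/(-4) - 18/4)*(-45))*15 = ((sqrt(36 + 25)*(-1/4) - 18*1/4)*(-45))*15 = ((sqrt(61)*(-1/4) - 9/2)*(-45))*15 = ((-sqrt(61)/4 - 9/2)*(-45))*15 = ((-9/2 - sqrt(61)/4)*(-45))*15 = (405/2 + 45*sqrt(61)/4)*15 = 6075/2 + 675*sqrt(61)/4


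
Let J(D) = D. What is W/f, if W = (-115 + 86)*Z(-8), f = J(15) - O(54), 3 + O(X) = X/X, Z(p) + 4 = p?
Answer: 348/17 ≈ 20.471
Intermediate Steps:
Z(p) = -4 + p
O(X) = -2 (O(X) = -3 + X/X = -3 + 1 = -2)
f = 17 (f = 15 - 1*(-2) = 15 + 2 = 17)
W = 348 (W = (-115 + 86)*(-4 - 8) = -29*(-12) = 348)
W/f = 348/17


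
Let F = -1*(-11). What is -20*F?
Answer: -220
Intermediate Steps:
F = 11
-20*F = -20*11 = -220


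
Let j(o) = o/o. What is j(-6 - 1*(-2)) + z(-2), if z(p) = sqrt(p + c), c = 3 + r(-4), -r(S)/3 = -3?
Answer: 1 + sqrt(10) ≈ 4.1623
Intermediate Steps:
r(S) = 9 (r(S) = -3*(-3) = 9)
c = 12 (c = 3 + 9 = 12)
j(o) = 1
z(p) = sqrt(12 + p) (z(p) = sqrt(p + 12) = sqrt(12 + p))
j(-6 - 1*(-2)) + z(-2) = 1 + sqrt(12 - 2) = 1 + sqrt(10)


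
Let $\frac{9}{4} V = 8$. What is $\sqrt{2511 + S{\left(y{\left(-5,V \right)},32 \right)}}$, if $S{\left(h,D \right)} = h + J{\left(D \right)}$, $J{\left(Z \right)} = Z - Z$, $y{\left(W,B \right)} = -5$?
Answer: $\sqrt{2506} \approx 50.06$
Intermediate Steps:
$V = \frac{32}{9}$ ($V = \frac{4}{9} \cdot 8 = \frac{32}{9} \approx 3.5556$)
$J{\left(Z \right)} = 0$
$S{\left(h,D \right)} = h$ ($S{\left(h,D \right)} = h + 0 = h$)
$\sqrt{2511 + S{\left(y{\left(-5,V \right)},32 \right)}} = \sqrt{2511 - 5} = \sqrt{2506}$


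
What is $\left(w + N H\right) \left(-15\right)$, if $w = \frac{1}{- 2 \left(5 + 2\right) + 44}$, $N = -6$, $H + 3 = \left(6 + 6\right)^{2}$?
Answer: $\frac{25379}{2} \approx 12690.0$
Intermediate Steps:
$H = 141$ ($H = -3 + \left(6 + 6\right)^{2} = -3 + 12^{2} = -3 + 144 = 141$)
$w = \frac{1}{30}$ ($w = \frac{1}{\left(-2\right) 7 + 44} = \frac{1}{-14 + 44} = \frac{1}{30} \approx 0.033333$)
$\left(w + N H\right) \left(-15\right) = \left(\frac{1}{30} - 846\right) \left(-15\right) = \left(- \frac{25379}{30}\right) \left(-15\right) = \frac{25379}{2}$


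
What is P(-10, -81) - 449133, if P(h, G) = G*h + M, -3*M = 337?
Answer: -1345306/3 ≈ -4.4844e+5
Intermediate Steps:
M = -337/3 (M = -⅓*337 = -337/3 ≈ -112.33)
P(h, G) = -337/3 + G*h (P(h, G) = G*h - 337/3 = -337/3 + G*h)
P(-10, -81) - 449133 = (-337/3 - 81*(-10)) - 449133 = (-337/3 + 810) - 449133 = 2093/3 - 449133 = -1345306/3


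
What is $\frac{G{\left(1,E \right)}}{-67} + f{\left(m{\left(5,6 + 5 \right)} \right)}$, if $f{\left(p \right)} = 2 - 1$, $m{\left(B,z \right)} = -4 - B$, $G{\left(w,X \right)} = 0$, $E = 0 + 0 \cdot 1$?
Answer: $1$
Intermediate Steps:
$E = 0$ ($E = 0 + 0 = 0$)
$f{\left(p \right)} = 1$ ($f{\left(p \right)} = 2 - 1 = 1$)
$\frac{G{\left(1,E \right)}}{-67} + f{\left(m{\left(5,6 + 5 \right)} \right)} = \frac{1}{-67} \cdot 0 + 1 = \left(- \frac{1}{67}\right) 0 + 1 = 0 + 1 = 1$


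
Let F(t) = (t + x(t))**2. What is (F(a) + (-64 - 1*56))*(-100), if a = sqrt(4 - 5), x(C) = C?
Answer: 12400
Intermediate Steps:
a = I (a = sqrt(-1) = I ≈ 1.0*I)
F(t) = 4*t**2 (F(t) = (t + t)**2 = (2*t)**2 = 4*t**2)
(F(a) + (-64 - 1*56))*(-100) = (4*I**2 + (-64 - 1*56))*(-100) = (4*(-1) + (-64 - 56))*(-100) = (-4 - 120)*(-100) = -124*(-100) = 12400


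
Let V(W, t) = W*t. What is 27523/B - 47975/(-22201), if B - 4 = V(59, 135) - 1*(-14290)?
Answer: 1678913648/494172059 ≈ 3.3974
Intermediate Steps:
B = 22259 (B = 4 + (59*135 - 1*(-14290)) = 4 + (7965 + 14290) = 4 + 22255 = 22259)
27523/B - 47975/(-22201) = 27523/22259 - 47975/(-22201) = 27523*(1/22259) - 47975*(-1/22201) = 27523/22259 + 47975/22201 = 1678913648/494172059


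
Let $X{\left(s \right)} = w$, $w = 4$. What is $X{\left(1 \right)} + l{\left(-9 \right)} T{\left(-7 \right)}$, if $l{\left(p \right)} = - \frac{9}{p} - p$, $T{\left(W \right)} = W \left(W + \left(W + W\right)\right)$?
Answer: $1474$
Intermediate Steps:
$X{\left(s \right)} = 4$
$T{\left(W \right)} = 3 W^{2}$ ($T{\left(W \right)} = W \left(W + 2 W\right) = W 3 W = 3 W^{2}$)
$l{\left(p \right)} = - p - \frac{9}{p}$
$X{\left(1 \right)} + l{\left(-9 \right)} T{\left(-7 \right)} = 4 + \left(\left(-1\right) \left(-9\right) - \frac{9}{-9}\right) 3 \left(-7\right)^{2} = 4 + \left(9 - -1\right) 3 \cdot 49 = 4 + \left(9 + 1\right) 147 = 4 + 10 \cdot 147 = 4 + 1470 = 1474$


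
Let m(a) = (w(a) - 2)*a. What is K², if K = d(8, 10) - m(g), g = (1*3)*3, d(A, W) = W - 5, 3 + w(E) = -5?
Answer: 9025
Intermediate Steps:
w(E) = -8 (w(E) = -3 - 5 = -8)
d(A, W) = -5 + W
g = 9 (g = 3*3 = 9)
m(a) = -10*a (m(a) = (-8 - 2)*a = -10*a)
K = 95 (K = (-5 + 10) - (-10)*9 = 5 - 1*(-90) = 5 + 90 = 95)
K² = 95² = 9025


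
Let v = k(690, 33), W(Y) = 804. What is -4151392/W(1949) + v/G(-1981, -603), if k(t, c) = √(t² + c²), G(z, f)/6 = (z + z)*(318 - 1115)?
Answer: -1037848/201 + √53021/6315428 ≈ -5163.4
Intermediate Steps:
G(z, f) = -9564*z (G(z, f) = 6*((z + z)*(318 - 1115)) = 6*((2*z)*(-797)) = 6*(-1594*z) = -9564*z)
k(t, c) = √(c² + t²)
v = 3*√53021 (v = √(33² + 690²) = √(1089 + 476100) = √477189 = 3*√53021 ≈ 690.79)
-4151392/W(1949) + v/G(-1981, -603) = -4151392/804 + (3*√53021)/((-9564*(-1981))) = -4151392*1/804 + (3*√53021)/18946284 = -1037848/201 + (3*√53021)*(1/18946284) = -1037848/201 + √53021/6315428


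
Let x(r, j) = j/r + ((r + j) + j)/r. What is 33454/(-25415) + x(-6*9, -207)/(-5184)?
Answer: -347486447/263502720 ≈ -1.3187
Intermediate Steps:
x(r, j) = j/r + (r + 2*j)/r (x(r, j) = j/r + ((j + r) + j)/r = j/r + (r + 2*j)/r)
33454/(-25415) + x(-6*9, -207)/(-5184) = 33454/(-25415) + ((-6*9 + 3*(-207))/((-6*9)))/(-5184) = 33454*(-1/25415) + ((-54 - 621)/(-54))*(-1/5184) = -33454/25415 - 1/54*(-675)*(-1/5184) = -33454/25415 + (25/2)*(-1/5184) = -33454/25415 - 25/10368 = -347486447/263502720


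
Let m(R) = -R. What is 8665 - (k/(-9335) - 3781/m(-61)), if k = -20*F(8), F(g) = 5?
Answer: 993888762/113887 ≈ 8727.0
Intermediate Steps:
k = -100 (k = -20*5 = -100)
8665 - (k/(-9335) - 3781/m(-61)) = 8665 - (-100/(-9335) - 3781/((-1*(-61)))) = 8665 - (-100*(-1/9335) - 3781/61) = 8665 - (20/1867 - 3781*1/61) = 8665 - (20/1867 - 3781/61) = 8665 - 1*(-7057907/113887) = 8665 + 7057907/113887 = 993888762/113887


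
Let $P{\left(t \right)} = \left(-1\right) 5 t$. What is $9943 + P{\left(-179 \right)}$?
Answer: $10838$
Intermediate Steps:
$P{\left(t \right)} = - 5 t$
$9943 + P{\left(-179 \right)} = 9943 - -895 = 9943 + 895 = 10838$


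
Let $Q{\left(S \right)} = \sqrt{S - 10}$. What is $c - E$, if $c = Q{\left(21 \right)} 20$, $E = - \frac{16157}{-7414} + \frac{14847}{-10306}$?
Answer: $- \frac{14109596}{19102171} + 20 \sqrt{11} \approx 65.594$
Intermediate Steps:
$Q{\left(S \right)} = \sqrt{-10 + S}$
$E = \frac{14109596}{19102171}$ ($E = \left(-16157\right) \left(- \frac{1}{7414}\right) + 14847 \left(- \frac{1}{10306}\right) = \frac{16157}{7414} - \frac{14847}{10306} = \frac{14109596}{19102171} \approx 0.73864$)
$c = 20 \sqrt{11}$ ($c = \sqrt{-10 + 21} \cdot 20 = \sqrt{11} \cdot 20 = 20 \sqrt{11} \approx 66.333$)
$c - E = 20 \sqrt{11} - \frac{14109596}{19102171} = - \frac{14109596}{19102171} + 20 \sqrt{11}$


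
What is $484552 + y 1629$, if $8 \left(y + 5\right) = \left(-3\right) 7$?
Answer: $\frac{3777047}{8} \approx 4.7213 \cdot 10^{5}$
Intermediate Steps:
$y = - \frac{61}{8}$ ($y = -5 + \frac{\left(-3\right) 7}{8} = -5 + \frac{1}{8} \left(-21\right) = -5 - \frac{21}{8} = - \frac{61}{8} \approx -7.625$)
$484552 + y 1629 = 484552 - \frac{99369}{8} = \frac{3777047}{8}$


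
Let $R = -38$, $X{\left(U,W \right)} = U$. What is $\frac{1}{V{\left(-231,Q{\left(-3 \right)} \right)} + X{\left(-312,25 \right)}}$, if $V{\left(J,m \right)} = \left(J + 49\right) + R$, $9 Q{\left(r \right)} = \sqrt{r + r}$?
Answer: $- \frac{1}{532} \approx -0.0018797$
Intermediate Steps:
$Q{\left(r \right)} = \frac{\sqrt{2} \sqrt{r}}{9}$ ($Q{\left(r \right)} = \frac{\sqrt{r + r}}{9} = \frac{\sqrt{2 r}}{9} = \frac{\sqrt{2} \sqrt{r}}{9}$)
$V{\left(J,m \right)} = 11 + J$ ($V{\left(J,m \right)} = \left(J + 49\right) - 38 = \left(49 + J\right) - 38 = 11 + J$)
$\frac{1}{V{\left(-231,Q{\left(-3 \right)} \right)} + X{\left(-312,25 \right)}} = \frac{1}{\left(11 - 231\right) - 312} = \frac{1}{-220 - 312} = \frac{1}{-532} = - \frac{1}{532}$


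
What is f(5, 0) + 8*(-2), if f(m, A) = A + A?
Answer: -16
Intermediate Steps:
f(m, A) = 2*A
f(5, 0) + 8*(-2) = 2*0 + 8*(-2) = 0 - 16 = -16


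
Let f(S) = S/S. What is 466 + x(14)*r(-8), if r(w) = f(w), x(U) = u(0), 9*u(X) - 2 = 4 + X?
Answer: 1400/3 ≈ 466.67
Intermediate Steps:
u(X) = ⅔ + X/9 (u(X) = 2/9 + (4 + X)/9 = 2/9 + (4/9 + X/9) = ⅔ + X/9)
x(U) = ⅔ (x(U) = ⅔ + (⅑)*0 = ⅔ + 0 = ⅔)
f(S) = 1
r(w) = 1
466 + x(14)*r(-8) = 466 + (⅔)*1 = 466 + ⅔ = 1400/3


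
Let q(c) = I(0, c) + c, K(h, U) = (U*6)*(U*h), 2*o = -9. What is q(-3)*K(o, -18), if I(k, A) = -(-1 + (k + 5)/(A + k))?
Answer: 2916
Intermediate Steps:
o = -9/2 (o = (½)*(-9) = -9/2 ≈ -4.5000)
I(k, A) = 1 - (5 + k)/(A + k) (I(k, A) = -(-1 + (5 + k)/(A + k)) = 1 - (5 + k)/(A + k))
K(h, U) = 6*h*U² (K(h, U) = (6*U)*(U*h) = 6*h*U²)
q(c) = c + (-5 + c)/c (q(c) = (-5 + c)/(c + 0) + c = (-5 + c)/c + c = c + (-5 + c)/c)
q(-3)*K(o, -18) = (1 - 3 - 5/(-3))*(6*(-9/2)*(-18)²) = (1 - 3 - 5*(-⅓))*(6*(-9/2)*324) = (1 - 3 + 5/3)*(-8748) = -⅓*(-8748) = 2916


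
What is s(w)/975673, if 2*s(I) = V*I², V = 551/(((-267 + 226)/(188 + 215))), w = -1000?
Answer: -111026500000/40002593 ≈ -2775.5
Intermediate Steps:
V = -222053/41 (V = 551/((-41/403)) = 551/((-41*1/403)) = 551/(-41/403) = 551*(-403/41) = -222053/41 ≈ -5415.9)
s(I) = -222053*I²/82 (s(I) = (-222053*I²/41)/2 = -222053*I²/82)
s(w)/975673 = -222053/82*(-1000)²/975673 = -222053/82*1000000*(1/975673) = -111026500000/41*1/975673 = -111026500000/40002593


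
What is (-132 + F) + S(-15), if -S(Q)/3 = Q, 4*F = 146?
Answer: -101/2 ≈ -50.500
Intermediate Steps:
F = 73/2 (F = (1/4)*146 = 73/2 ≈ 36.500)
S(Q) = -3*Q
(-132 + F) + S(-15) = (-132 + 73/2) - 3*(-15) = -191/2 + 45 = -101/2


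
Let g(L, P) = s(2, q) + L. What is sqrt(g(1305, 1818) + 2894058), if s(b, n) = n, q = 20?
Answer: sqrt(2895383) ≈ 1701.6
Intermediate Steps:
g(L, P) = 20 + L
sqrt(g(1305, 1818) + 2894058) = sqrt((20 + 1305) + 2894058) = sqrt(1325 + 2894058) = sqrt(2895383)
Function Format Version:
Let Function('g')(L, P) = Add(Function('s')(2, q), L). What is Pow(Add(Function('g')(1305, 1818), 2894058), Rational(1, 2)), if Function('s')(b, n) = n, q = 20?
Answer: Pow(2895383, Rational(1, 2)) ≈ 1701.6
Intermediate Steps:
Function('g')(L, P) = Add(20, L)
Pow(Add(Function('g')(1305, 1818), 2894058), Rational(1, 2)) = Pow(Add(Add(20, 1305), 2894058), Rational(1, 2)) = Pow(Add(1325, 2894058), Rational(1, 2)) = Pow(2895383, Rational(1, 2))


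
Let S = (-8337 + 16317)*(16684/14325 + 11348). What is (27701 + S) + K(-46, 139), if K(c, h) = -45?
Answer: 86517260568/955 ≈ 9.0594e+7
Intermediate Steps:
S = 86490849088/955 (S = 7980*(16684*(1/14325) + 11348) = 7980*(16684/14325 + 11348) = 7980*(162576784/14325) = 86490849088/955 ≈ 9.0566e+7)
(27701 + S) + K(-46, 139) = (27701 + 86490849088/955) - 45 = 86517303543/955 - 45 = 86517260568/955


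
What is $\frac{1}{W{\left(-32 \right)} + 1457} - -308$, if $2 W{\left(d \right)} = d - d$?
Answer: $\frac{448757}{1457} \approx 308.0$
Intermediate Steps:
$W{\left(d \right)} = 0$ ($W{\left(d \right)} = \frac{d - d}{2} = \frac{1}{2} \cdot 0 = 0$)
$\frac{1}{W{\left(-32 \right)} + 1457} - -308 = \frac{1}{0 + 1457} - -308 = \frac{1}{1457} + 308 = \frac{448757}{1457}$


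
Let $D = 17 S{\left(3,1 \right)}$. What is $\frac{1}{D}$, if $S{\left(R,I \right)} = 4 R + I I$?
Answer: $\frac{1}{221} \approx 0.0045249$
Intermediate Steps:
$S{\left(R,I \right)} = I^{2} + 4 R$ ($S{\left(R,I \right)} = 4 R + I^{2} = I^{2} + 4 R$)
$D = 221$ ($D = 17 \left(1^{2} + 4 \cdot 3\right) = 17 \left(1 + 12\right) = 17 \cdot 13 = 221$)
$\frac{1}{D} = \frac{1}{221}$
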